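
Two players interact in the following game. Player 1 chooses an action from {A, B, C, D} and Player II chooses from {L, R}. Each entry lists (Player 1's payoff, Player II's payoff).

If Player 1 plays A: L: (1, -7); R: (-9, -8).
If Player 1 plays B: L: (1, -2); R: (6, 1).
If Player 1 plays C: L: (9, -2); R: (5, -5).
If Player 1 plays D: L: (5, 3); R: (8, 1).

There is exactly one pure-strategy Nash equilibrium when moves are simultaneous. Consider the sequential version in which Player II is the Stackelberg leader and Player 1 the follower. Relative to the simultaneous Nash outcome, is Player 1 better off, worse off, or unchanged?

Solve by backward induction (Player II leads).
- L: BR = C, leader payoff -2.
- R: BR = D, leader payoff 1.
Maximizing over -2, 1, Player II chooses R. Subgame-perfect outcome: (D, R) with payoffs (8, 1).
Under simultaneous play:
Player 1's best replies: L→C; R→D.
Player II's best replies: A→L; B→R; C→L; D→L.
Only (C, L) has each player best-responding; Nash payoffs (9, -2).
Player 1 earns 8 sequentially versus 9 at the Nash outcome: worse off.

worse off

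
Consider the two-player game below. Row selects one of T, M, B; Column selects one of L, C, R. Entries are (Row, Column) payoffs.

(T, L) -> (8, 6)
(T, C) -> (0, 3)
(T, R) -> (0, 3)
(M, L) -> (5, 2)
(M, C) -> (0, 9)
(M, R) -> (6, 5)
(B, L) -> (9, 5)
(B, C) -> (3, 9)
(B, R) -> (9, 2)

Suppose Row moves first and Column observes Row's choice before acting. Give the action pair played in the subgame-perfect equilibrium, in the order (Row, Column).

Column best-responds to each possible Row move:
- T → Column plays L (best of 6, 3, 3); Row gets 8.
- M → Column plays C (best of 2, 9, 5); Row gets 0.
- B → Column plays C (best of 5, 9, 2); Row gets 3.
Row's induced payoffs are 8, 0, 3, so Row commits to T. Subgame-perfect outcome: (T, L) with payoffs (8, 6).

(T, L)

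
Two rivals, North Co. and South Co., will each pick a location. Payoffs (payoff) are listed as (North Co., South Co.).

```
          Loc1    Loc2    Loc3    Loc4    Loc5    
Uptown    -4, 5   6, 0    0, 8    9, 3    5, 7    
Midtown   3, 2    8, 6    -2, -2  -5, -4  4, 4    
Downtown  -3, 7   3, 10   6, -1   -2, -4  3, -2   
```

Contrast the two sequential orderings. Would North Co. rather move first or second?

If North Co. leads: South Co.'s best replies are Uptown→Loc3, Midtown→Loc2, Downtown→Loc2; North Co.'s induced payoffs 0, 8, 3; outcome (Midtown, Loc2), payoffs (8, 6).
If South Co. leads: North Co.'s best replies are Loc1→Midtown, Loc2→Midtown, Loc3→Downtown, Loc4→Uptown, Loc5→Uptown; South Co.'s induced payoffs 2, 6, -1, 3, 7; outcome (Uptown, Loc5), payoffs (5, 7).
North Co. gets 8 moving first and 5 moving second, so North Co. prefers to move first.

first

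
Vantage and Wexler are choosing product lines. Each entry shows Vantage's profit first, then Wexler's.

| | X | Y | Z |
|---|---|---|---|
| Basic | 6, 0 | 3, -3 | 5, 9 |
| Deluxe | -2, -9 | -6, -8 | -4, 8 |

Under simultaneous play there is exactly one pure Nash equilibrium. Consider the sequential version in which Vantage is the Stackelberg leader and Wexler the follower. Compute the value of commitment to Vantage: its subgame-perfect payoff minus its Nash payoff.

Wexler best-responds to each possible Vantage move:
- Basic: BR = Z, leader payoff 5.
- Deluxe: BR = Z, leader payoff -4.
Among 5, -4, the best is 5 at Basic. Subgame-perfect outcome: (Basic, Z) with payoffs (5, 9).
Under simultaneous play:
Vantage's best replies: X→Basic; Y→Basic; Z→Basic.
Wexler's best replies: Basic→Z; Deluxe→Z.
Only (Basic, Z) has each player best-responding; Nash payoffs (5, 9).
Vantage's commitment gain: 5 − 5 = 0.

0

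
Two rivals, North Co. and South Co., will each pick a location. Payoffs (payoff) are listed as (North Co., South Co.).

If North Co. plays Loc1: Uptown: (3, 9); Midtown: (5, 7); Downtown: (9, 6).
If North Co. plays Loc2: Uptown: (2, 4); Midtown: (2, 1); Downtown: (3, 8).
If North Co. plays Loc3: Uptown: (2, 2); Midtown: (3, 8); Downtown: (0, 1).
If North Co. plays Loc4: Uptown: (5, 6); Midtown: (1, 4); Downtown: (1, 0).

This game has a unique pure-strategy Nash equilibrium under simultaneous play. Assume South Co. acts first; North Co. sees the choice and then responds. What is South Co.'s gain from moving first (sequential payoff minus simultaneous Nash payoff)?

1

Solve by backward induction (South Co. leads).
- Uptown: BR = Loc4, leader payoff 6.
- Midtown: BR = Loc1, leader payoff 7.
- Downtown: BR = Loc1, leader payoff 6.
South Co.'s induced payoffs are 6, 7, 6, so South Co. commits to Midtown. Subgame-perfect outcome: (Loc1, Midtown) with payoffs (5, 7).
Now find the simultaneous Nash equilibrium.
North Co.'s best replies: Uptown→Loc4; Midtown→Loc1; Downtown→Loc1.
South Co.'s best replies: Loc1→Uptown; Loc2→Downtown; Loc3→Midtown; Loc4→Uptown.
The unique mutual best reply is (Loc4, Uptown), giving (5, 6).
South Co.'s commitment gain: 7 − 6 = 1.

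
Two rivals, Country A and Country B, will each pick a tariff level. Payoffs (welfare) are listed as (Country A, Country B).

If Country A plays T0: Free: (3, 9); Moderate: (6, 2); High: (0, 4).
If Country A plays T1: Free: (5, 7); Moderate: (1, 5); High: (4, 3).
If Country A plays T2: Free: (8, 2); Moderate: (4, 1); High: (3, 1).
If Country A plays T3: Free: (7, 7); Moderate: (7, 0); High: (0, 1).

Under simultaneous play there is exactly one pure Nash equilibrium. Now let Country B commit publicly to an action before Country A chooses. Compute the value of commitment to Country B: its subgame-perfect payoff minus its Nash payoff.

Work backward from Country A's decision.
- Free: Country A compares 3, 5, 8, 7 and picks T2; Country B would get 2.
- Moderate: Country A compares 6, 1, 4, 7 and picks T3; Country B would get 0.
- High: Country A compares 0, 4, 3, 0 and picks T1; Country B would get 3.
Maximizing over 2, 0, 3, Country B chooses High. Subgame-perfect outcome: (T1, High) with payoffs (4, 3).
Under simultaneous play:
Country A's best replies: Free→T2; Moderate→T3; High→T1.
Country B's best replies: T0→Free; T1→Free; T2→Free; T3→Free.
Only (T2, Free) has each player best-responding; Nash payoffs (8, 2).
Country B's commitment gain: 3 − 2 = 1.

1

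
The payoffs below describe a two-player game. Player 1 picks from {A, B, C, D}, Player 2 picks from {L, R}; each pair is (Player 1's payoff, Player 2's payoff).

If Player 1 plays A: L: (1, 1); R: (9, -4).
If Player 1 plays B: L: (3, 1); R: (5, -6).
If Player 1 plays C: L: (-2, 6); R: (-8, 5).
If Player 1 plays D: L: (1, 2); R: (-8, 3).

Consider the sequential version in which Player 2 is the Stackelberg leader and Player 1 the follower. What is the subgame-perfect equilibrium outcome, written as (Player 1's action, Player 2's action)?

Backward induction with Player 2 moving first.
- L → Player 1 plays B (best of 1, 3, -2, 1); Player 2 gets 1.
- R → Player 1 plays A (best of 9, 5, -8, -8); Player 2 gets -4.
Player 2's induced payoffs are 1, -4, so Player 2 commits to L. Subgame-perfect outcome: (B, L) with payoffs (3, 1).

(B, L)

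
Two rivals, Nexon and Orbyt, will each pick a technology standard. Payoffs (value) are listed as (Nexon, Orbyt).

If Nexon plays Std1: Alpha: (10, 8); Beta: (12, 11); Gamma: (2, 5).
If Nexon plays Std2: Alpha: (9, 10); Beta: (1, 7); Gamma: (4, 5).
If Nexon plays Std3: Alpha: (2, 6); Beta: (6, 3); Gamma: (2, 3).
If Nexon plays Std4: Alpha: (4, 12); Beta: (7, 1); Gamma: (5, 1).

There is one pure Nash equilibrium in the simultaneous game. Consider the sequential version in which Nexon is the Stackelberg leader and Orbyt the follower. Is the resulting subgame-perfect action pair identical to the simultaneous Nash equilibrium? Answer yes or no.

Work backward from Orbyt's decision.
- Std1: BR = Beta, leader payoff 12.
- Std2: BR = Alpha, leader payoff 9.
- Std3: BR = Alpha, leader payoff 2.
- Std4: BR = Alpha, leader payoff 4.
Among 12, 9, 2, 4, the best is 12 at Std1. Subgame-perfect outcome: (Std1, Beta) with payoffs (12, 11).
Under simultaneous play:
Nexon's best replies: Alpha→Std1; Beta→Std1; Gamma→Std4.
Orbyt's best replies: Std1→Beta; Std2→Alpha; Std3→Alpha; Std4→Alpha.
The unique mutual best reply is (Std1, Beta), giving (12, 11).
Sequential outcome (Std1, Beta) coincides with the Nash profile (Std1, Beta).

yes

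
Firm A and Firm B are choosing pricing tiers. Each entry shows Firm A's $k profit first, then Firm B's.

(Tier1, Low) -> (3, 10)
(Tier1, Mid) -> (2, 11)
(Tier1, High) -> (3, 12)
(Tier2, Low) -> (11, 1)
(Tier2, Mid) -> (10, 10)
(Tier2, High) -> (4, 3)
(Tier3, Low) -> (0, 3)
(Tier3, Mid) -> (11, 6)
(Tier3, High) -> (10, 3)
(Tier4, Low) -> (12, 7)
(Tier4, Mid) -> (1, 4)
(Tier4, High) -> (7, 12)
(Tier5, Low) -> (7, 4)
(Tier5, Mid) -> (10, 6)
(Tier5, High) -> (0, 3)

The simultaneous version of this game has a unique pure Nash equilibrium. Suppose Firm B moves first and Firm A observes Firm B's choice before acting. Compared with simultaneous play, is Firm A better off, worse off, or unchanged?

better off

Firm A best-responds to each possible Firm B move:
- Low: BR = Tier4, leader payoff 7.
- Mid: BR = Tier3, leader payoff 6.
- High: BR = Tier3, leader payoff 3.
Among 7, 6, 3, the best is 7 at Low. Subgame-perfect outcome: (Tier4, Low) with payoffs (12, 7).
For the simultaneous game, intersect best replies.
Firm A's best replies: Low→Tier4; Mid→Tier3; High→Tier3.
Firm B's best replies: Tier1→High; Tier2→Mid; Tier3→Mid; Tier4→High; Tier5→Mid.
Only (Tier3, Mid) has each player best-responding; Nash payoffs (11, 6).
Firm A earns 12 sequentially versus 11 at the Nash outcome: better off.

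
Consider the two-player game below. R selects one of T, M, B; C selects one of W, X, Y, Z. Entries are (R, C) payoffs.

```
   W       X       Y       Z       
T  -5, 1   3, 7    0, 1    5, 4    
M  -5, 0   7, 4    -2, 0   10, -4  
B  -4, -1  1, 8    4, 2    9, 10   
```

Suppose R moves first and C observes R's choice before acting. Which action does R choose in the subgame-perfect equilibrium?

B

Backward induction with R moving first.
- T: BR = X, leader payoff 3.
- M: BR = X, leader payoff 7.
- B: BR = Z, leader payoff 9.
R's induced payoffs are 3, 7, 9, so R commits to B. Subgame-perfect outcome: (B, Z) with payoffs (9, 10).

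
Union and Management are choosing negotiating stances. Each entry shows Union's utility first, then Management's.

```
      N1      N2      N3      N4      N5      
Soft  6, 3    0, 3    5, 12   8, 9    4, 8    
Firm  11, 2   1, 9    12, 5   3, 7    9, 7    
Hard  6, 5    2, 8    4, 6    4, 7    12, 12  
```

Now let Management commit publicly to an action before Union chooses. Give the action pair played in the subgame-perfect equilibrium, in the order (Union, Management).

(Hard, N5)

Union best-responds to each possible Management move:
- N1 → Union plays Firm (best of 6, 11, 6); Management gets 2.
- N2 → Union plays Hard (best of 0, 1, 2); Management gets 8.
- N3 → Union plays Firm (best of 5, 12, 4); Management gets 5.
- N4 → Union plays Soft (best of 8, 3, 4); Management gets 9.
- N5 → Union plays Hard (best of 4, 9, 12); Management gets 12.
Management's induced payoffs are 2, 8, 5, 9, 12, so Management commits to N5. Subgame-perfect outcome: (Hard, N5) with payoffs (12, 12).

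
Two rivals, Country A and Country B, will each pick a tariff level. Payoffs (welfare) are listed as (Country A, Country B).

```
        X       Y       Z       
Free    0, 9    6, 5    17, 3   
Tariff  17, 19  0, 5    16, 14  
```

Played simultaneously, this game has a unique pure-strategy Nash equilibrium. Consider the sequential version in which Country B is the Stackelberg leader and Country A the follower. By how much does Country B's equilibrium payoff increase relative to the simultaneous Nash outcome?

0

Solve by backward induction (Country B leads).
- X: BR = Tariff, leader payoff 19.
- Y: BR = Free, leader payoff 5.
- Z: BR = Free, leader payoff 3.
Among 19, 5, 3, the best is 19 at X. Subgame-perfect outcome: (Tariff, X) with payoffs (17, 19).
Under simultaneous play:
Country A's best replies: X→Tariff; Y→Free; Z→Free.
Country B's best replies: Free→X; Tariff→X.
Only (Tariff, X) has each player best-responding; Nash payoffs (17, 19).
Country B's commitment gain: 19 − 19 = 0.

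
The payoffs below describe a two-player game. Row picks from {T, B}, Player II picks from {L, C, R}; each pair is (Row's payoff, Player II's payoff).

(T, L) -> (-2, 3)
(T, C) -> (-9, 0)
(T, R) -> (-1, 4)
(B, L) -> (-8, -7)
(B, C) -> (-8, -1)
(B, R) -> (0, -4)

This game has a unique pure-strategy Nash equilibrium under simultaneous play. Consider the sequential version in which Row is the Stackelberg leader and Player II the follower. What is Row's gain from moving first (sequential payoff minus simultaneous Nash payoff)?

Work backward from Player II's decision.
- T: BR = R, leader payoff -1.
- B: BR = C, leader payoff -8.
Among -1, -8, the best is -1 at T. Subgame-perfect outcome: (T, R) with payoffs (-1, 4).
Now find the simultaneous Nash equilibrium.
Row's best replies: L→T; C→B; R→B.
Player II's best replies: T→R; B→C.
The unique mutual best reply is (B, C), giving (-8, -1).
Row's commitment gain: -1 − -8 = 7.

7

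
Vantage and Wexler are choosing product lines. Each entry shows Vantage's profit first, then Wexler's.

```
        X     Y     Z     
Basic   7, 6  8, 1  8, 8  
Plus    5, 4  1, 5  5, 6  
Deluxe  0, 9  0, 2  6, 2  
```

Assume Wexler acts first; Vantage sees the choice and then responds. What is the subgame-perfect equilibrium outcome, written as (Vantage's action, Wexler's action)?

(Basic, Z)

Vantage best-responds to each possible Wexler move:
- X: BR = Basic, leader payoff 6.
- Y: BR = Basic, leader payoff 1.
- Z: BR = Basic, leader payoff 8.
Wexler's induced payoffs are 6, 1, 8, so Wexler commits to Z. Subgame-perfect outcome: (Basic, Z) with payoffs (8, 8).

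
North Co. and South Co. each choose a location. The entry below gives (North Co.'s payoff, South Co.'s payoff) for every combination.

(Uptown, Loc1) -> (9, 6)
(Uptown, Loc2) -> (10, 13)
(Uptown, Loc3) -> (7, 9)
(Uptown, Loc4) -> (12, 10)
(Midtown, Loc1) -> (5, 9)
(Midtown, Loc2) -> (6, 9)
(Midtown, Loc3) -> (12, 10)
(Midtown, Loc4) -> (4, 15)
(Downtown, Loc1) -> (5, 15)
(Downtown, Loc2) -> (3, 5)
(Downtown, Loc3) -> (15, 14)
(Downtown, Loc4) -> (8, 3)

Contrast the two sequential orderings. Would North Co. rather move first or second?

If North Co. leads: South Co.'s best replies are Uptown→Loc2, Midtown→Loc4, Downtown→Loc1; North Co.'s induced payoffs 10, 4, 5; outcome (Uptown, Loc2), payoffs (10, 13).
If South Co. leads: North Co.'s best replies are Loc1→Uptown, Loc2→Uptown, Loc3→Downtown, Loc4→Uptown; South Co.'s induced payoffs 6, 13, 14, 10; outcome (Downtown, Loc3), payoffs (15, 14).
North Co. gets 10 moving first and 15 moving second, so North Co. prefers to move second.

second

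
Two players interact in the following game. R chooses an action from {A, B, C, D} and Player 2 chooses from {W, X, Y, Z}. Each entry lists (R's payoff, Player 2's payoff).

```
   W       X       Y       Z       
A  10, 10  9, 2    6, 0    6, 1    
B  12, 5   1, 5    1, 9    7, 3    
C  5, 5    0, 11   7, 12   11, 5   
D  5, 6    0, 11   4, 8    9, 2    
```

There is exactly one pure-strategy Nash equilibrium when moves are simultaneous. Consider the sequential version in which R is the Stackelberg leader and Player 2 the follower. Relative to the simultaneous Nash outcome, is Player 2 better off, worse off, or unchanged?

worse off

Backward induction with R moving first.
- A: Player 2 compares 10, 2, 0, 1 and picks W; R would get 10.
- B: Player 2 compares 5, 5, 9, 3 and picks Y; R would get 1.
- C: Player 2 compares 5, 11, 12, 5 and picks Y; R would get 7.
- D: Player 2 compares 6, 11, 8, 2 and picks X; R would get 0.
Maximizing over 10, 1, 7, 0, R chooses A. Subgame-perfect outcome: (A, W) with payoffs (10, 10).
Now find the simultaneous Nash equilibrium.
R's best replies: W→B; X→A; Y→C; Z→C.
Player 2's best replies: A→W; B→Y; C→Y; D→X.
Only (C, Y) has each player best-responding; Nash payoffs (7, 12).
Player 2 earns 10 sequentially versus 12 at the Nash outcome: worse off.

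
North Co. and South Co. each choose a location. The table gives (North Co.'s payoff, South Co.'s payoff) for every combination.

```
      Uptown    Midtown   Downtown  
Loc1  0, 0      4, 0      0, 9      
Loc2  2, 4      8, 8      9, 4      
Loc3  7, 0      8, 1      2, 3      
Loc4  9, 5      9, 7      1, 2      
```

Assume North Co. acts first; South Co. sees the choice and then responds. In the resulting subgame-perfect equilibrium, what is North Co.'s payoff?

9

South Co. best-responds to each possible North Co. move:
- Loc1: BR = Downtown, leader payoff 0.
- Loc2: BR = Midtown, leader payoff 8.
- Loc3: BR = Downtown, leader payoff 2.
- Loc4: BR = Midtown, leader payoff 9.
Among 0, 8, 2, 9, the best is 9 at Loc4. Subgame-perfect outcome: (Loc4, Midtown) with payoffs (9, 7).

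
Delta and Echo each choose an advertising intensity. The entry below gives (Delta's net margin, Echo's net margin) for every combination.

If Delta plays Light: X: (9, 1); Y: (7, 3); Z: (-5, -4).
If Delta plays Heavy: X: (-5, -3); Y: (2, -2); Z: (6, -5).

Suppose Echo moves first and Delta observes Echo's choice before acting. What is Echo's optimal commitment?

Solve by backward induction (Echo leads).
- X: BR = Light, leader payoff 1.
- Y: BR = Light, leader payoff 3.
- Z: BR = Heavy, leader payoff -5.
Maximizing over 1, 3, -5, Echo chooses Y. Subgame-perfect outcome: (Light, Y) with payoffs (7, 3).

Y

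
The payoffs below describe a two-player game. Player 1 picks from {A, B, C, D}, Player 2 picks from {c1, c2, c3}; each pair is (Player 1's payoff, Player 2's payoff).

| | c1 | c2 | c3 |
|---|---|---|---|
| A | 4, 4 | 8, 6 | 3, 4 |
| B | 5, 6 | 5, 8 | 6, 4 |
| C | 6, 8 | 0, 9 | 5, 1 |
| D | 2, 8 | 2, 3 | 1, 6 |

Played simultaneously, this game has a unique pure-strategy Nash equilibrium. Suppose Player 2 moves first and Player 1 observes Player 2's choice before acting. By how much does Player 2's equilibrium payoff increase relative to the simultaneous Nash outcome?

Backward induction with Player 2 moving first.
- c1 → Player 1 plays C (best of 4, 5, 6, 2); Player 2 gets 8.
- c2 → Player 1 plays A (best of 8, 5, 0, 2); Player 2 gets 6.
- c3 → Player 1 plays B (best of 3, 6, 5, 1); Player 2 gets 4.
Among 8, 6, 4, the best is 8 at c1. Subgame-perfect outcome: (C, c1) with payoffs (6, 8).
Under simultaneous play:
Player 1's best replies: c1→C; c2→A; c3→B.
Player 2's best replies: A→c2; B→c2; C→c2; D→c1.
Only (A, c2) has each player best-responding; Nash payoffs (8, 6).
Player 2's commitment gain: 8 − 6 = 2.

2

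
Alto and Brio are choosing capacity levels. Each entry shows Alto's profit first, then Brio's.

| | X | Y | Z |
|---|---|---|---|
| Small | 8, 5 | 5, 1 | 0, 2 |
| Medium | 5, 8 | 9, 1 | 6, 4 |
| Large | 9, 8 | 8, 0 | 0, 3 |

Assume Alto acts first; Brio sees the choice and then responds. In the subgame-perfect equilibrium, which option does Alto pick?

Large

Solve by backward induction (Alto leads).
- Small: BR = X, leader payoff 8.
- Medium: BR = X, leader payoff 5.
- Large: BR = X, leader payoff 9.
Among 8, 5, 9, the best is 9 at Large. Subgame-perfect outcome: (Large, X) with payoffs (9, 8).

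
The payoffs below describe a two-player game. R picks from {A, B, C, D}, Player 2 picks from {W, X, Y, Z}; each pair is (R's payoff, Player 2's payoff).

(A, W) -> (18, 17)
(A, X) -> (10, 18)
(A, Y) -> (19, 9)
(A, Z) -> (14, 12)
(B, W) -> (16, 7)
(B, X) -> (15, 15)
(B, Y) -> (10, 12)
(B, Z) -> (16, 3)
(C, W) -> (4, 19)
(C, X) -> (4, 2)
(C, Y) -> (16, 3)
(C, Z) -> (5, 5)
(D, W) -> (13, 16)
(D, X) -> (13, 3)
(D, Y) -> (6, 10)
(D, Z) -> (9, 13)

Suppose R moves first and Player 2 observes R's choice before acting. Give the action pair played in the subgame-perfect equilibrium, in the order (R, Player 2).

(B, X)

Solve by backward induction (R leads).
- A → Player 2 plays X (best of 17, 18, 9, 12); R gets 10.
- B → Player 2 plays X (best of 7, 15, 12, 3); R gets 15.
- C → Player 2 plays W (best of 19, 2, 3, 5); R gets 4.
- D → Player 2 plays W (best of 16, 3, 10, 13); R gets 13.
Maximizing over 10, 15, 4, 13, R chooses B. Subgame-perfect outcome: (B, X) with payoffs (15, 15).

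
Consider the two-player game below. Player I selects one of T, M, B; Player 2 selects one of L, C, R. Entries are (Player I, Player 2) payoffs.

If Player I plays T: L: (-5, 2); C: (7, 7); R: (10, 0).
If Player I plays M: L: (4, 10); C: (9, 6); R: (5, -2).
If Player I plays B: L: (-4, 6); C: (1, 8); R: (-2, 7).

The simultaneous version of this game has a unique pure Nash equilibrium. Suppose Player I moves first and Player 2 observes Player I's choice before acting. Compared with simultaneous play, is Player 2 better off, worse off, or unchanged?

Player 2 best-responds to each possible Player I move:
- T: BR = C, leader payoff 7.
- M: BR = L, leader payoff 4.
- B: BR = C, leader payoff 1.
Maximizing over 7, 4, 1, Player I chooses T. Subgame-perfect outcome: (T, C) with payoffs (7, 7).
For the simultaneous game, intersect best replies.
Player I's best replies: L→M; C→M; R→T.
Player 2's best replies: T→C; M→L; B→C.
Only (M, L) has each player best-responding; Nash payoffs (4, 10).
Player 2 earns 7 sequentially versus 10 at the Nash outcome: worse off.

worse off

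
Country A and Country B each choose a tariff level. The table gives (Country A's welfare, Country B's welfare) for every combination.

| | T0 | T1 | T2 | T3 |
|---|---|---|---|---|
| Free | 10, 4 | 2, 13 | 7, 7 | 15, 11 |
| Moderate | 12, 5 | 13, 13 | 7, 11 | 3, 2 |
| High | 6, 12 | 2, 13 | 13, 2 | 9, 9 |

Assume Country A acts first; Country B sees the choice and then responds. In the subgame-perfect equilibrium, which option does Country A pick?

Moderate

Backward induction with Country A moving first.
- Free: BR = T1, leader payoff 2.
- Moderate: BR = T1, leader payoff 13.
- High: BR = T1, leader payoff 2.
Maximizing over 2, 13, 2, Country A chooses Moderate. Subgame-perfect outcome: (Moderate, T1) with payoffs (13, 13).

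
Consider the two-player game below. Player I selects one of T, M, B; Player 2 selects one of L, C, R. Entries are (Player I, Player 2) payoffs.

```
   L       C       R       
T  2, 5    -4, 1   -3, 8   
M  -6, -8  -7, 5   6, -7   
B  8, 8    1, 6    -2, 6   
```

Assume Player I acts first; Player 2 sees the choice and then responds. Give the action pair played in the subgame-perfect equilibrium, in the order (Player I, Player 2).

(B, L)

Solve by backward induction (Player I leads).
- T: Player 2 compares 5, 1, 8 and picks R; Player I would get -3.
- M: Player 2 compares -8, 5, -7 and picks C; Player I would get -7.
- B: Player 2 compares 8, 6, 6 and picks L; Player I would get 8.
Among -3, -7, 8, the best is 8 at B. Subgame-perfect outcome: (B, L) with payoffs (8, 8).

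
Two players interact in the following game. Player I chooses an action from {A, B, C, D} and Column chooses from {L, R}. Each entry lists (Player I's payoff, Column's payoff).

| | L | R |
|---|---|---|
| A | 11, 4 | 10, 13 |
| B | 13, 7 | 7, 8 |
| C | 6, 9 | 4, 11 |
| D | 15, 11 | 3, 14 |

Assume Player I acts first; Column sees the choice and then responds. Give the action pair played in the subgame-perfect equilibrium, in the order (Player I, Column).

(A, R)

Solve by backward induction (Player I leads).
- A: BR = R, leader payoff 10.
- B: BR = R, leader payoff 7.
- C: BR = R, leader payoff 4.
- D: BR = R, leader payoff 3.
Maximizing over 10, 7, 4, 3, Player I chooses A. Subgame-perfect outcome: (A, R) with payoffs (10, 13).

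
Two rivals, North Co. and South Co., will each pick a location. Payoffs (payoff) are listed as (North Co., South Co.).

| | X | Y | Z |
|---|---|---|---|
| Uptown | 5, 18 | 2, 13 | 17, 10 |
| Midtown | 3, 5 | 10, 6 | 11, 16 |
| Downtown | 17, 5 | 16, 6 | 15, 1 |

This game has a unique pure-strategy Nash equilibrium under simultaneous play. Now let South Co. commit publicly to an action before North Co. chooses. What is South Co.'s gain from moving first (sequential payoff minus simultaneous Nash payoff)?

North Co. best-responds to each possible South Co. move:
- X: North Co. compares 5, 3, 17 and picks Downtown; South Co. would get 5.
- Y: North Co. compares 2, 10, 16 and picks Downtown; South Co. would get 6.
- Z: North Co. compares 17, 11, 15 and picks Uptown; South Co. would get 10.
Among 5, 6, 10, the best is 10 at Z. Subgame-perfect outcome: (Uptown, Z) with payoffs (17, 10).
Under simultaneous play:
North Co.'s best replies: X→Downtown; Y→Downtown; Z→Uptown.
South Co.'s best replies: Uptown→X; Midtown→Z; Downtown→Y.
Only (Downtown, Y) has each player best-responding; Nash payoffs (16, 6).
South Co.'s commitment gain: 10 − 6 = 4.

4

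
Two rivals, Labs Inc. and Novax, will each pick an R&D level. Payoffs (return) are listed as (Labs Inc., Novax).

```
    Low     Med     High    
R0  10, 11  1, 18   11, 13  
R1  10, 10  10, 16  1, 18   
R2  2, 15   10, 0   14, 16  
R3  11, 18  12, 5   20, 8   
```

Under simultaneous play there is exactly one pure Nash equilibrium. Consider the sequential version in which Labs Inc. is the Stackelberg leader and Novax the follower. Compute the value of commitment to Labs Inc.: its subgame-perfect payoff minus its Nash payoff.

3

Backward induction with Labs Inc. moving first.
- R0: Novax compares 11, 18, 13 and picks Med; Labs Inc. would get 1.
- R1: Novax compares 10, 16, 18 and picks High; Labs Inc. would get 1.
- R2: Novax compares 15, 0, 16 and picks High; Labs Inc. would get 14.
- R3: Novax compares 18, 5, 8 and picks Low; Labs Inc. would get 11.
Maximizing over 1, 1, 14, 11, Labs Inc. chooses R2. Subgame-perfect outcome: (R2, High) with payoffs (14, 16).
Now find the simultaneous Nash equilibrium.
Labs Inc.'s best replies: Low→R3; Med→R3; High→R3.
Novax's best replies: R0→Med; R1→High; R2→High; R3→Low.
The unique mutual best reply is (R3, Low), giving (11, 18).
Labs Inc.'s commitment gain: 14 − 11 = 3.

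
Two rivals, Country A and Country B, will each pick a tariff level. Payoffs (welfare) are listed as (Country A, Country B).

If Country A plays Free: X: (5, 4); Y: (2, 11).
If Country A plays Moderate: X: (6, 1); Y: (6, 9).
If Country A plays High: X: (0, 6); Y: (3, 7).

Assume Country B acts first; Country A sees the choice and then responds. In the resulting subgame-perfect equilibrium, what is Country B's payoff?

Solve by backward induction (Country B leads).
- X: BR = Moderate, leader payoff 1.
- Y: BR = Moderate, leader payoff 9.
Maximizing over 1, 9, Country B chooses Y. Subgame-perfect outcome: (Moderate, Y) with payoffs (6, 9).

9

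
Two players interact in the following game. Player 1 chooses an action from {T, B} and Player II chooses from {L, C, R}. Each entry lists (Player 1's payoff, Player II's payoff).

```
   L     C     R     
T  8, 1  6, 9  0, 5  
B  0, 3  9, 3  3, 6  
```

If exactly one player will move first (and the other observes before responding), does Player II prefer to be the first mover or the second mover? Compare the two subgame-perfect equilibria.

second

If Player 1 leads: Player II's best replies are T→C, B→R; Player 1's induced payoffs 6, 3; outcome (T, C), payoffs (6, 9).
If Player II leads: Player 1's best replies are L→T, C→B, R→B; Player II's induced payoffs 1, 3, 6; outcome (B, R), payoffs (3, 6).
Player II gets 6 moving first and 9 moving second, so Player II prefers to move second.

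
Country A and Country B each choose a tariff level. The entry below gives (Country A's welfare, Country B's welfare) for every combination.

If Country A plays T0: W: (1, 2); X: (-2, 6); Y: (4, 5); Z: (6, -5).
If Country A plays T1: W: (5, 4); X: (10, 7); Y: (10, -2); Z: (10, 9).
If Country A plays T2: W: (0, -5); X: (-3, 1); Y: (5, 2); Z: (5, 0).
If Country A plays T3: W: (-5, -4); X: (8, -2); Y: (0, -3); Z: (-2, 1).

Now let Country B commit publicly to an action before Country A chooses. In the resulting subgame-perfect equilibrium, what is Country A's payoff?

10

Country A best-responds to each possible Country B move:
- W: BR = T1, leader payoff 4.
- X: BR = T1, leader payoff 7.
- Y: BR = T1, leader payoff -2.
- Z: BR = T1, leader payoff 9.
Country B's induced payoffs are 4, 7, -2, 9, so Country B commits to Z. Subgame-perfect outcome: (T1, Z) with payoffs (10, 9).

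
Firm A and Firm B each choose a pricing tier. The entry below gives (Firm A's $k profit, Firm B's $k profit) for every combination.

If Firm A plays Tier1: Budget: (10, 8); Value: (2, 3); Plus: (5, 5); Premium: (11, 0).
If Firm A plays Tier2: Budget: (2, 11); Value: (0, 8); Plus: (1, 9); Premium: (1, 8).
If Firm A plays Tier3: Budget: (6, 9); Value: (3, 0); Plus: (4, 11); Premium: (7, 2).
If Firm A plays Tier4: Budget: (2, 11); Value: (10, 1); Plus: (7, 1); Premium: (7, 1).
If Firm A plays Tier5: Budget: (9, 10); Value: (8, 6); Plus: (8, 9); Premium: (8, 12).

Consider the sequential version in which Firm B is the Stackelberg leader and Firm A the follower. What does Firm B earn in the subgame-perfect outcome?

9

Firm A best-responds to each possible Firm B move:
- Budget: Firm A compares 10, 2, 6, 2, 9 and picks Tier1; Firm B would get 8.
- Value: Firm A compares 2, 0, 3, 10, 8 and picks Tier4; Firm B would get 1.
- Plus: Firm A compares 5, 1, 4, 7, 8 and picks Tier5; Firm B would get 9.
- Premium: Firm A compares 11, 1, 7, 7, 8 and picks Tier1; Firm B would get 0.
Firm B's induced payoffs are 8, 1, 9, 0, so Firm B commits to Plus. Subgame-perfect outcome: (Tier5, Plus) with payoffs (8, 9).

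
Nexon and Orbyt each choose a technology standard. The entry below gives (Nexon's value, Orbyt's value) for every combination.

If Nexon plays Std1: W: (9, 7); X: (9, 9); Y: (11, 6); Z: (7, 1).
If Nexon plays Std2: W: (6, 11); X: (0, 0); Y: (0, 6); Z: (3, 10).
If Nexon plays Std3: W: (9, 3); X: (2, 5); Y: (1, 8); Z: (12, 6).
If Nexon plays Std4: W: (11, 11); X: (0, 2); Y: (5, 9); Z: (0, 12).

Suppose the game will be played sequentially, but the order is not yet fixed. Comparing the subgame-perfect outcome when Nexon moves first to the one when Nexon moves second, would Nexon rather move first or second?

second

If Nexon leads: Orbyt's best replies are Std1→X, Std2→W, Std3→Y, Std4→Z; Nexon's induced payoffs 9, 6, 1, 0; outcome (Std1, X), payoffs (9, 9).
If Orbyt leads: Nexon's best replies are W→Std4, X→Std1, Y→Std1, Z→Std3; Orbyt's induced payoffs 11, 9, 6, 6; outcome (Std4, W), payoffs (11, 11).
Nexon gets 9 moving first and 11 moving second, so Nexon prefers to move second.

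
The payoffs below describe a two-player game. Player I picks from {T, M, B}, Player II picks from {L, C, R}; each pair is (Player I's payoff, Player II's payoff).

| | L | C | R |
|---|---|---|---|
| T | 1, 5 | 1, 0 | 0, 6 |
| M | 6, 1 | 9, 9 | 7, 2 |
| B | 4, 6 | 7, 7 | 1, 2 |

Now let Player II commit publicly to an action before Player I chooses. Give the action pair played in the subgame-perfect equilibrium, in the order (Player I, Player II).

(M, C)

Solve by backward induction (Player II leads).
- L: Player I compares 1, 6, 4 and picks M; Player II would get 1.
- C: Player I compares 1, 9, 7 and picks M; Player II would get 9.
- R: Player I compares 0, 7, 1 and picks M; Player II would get 2.
Maximizing over 1, 9, 2, Player II chooses C. Subgame-perfect outcome: (M, C) with payoffs (9, 9).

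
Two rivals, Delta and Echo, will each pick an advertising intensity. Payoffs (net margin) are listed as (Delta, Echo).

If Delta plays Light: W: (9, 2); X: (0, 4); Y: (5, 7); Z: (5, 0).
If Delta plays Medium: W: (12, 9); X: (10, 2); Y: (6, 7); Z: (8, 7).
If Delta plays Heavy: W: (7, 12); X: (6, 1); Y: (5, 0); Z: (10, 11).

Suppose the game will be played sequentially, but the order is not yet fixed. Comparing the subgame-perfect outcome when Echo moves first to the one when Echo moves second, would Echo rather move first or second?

If Delta leads: Echo's best replies are Light→Y, Medium→W, Heavy→W; Delta's induced payoffs 5, 12, 7; outcome (Medium, W), payoffs (12, 9).
If Echo leads: Delta's best replies are W→Medium, X→Medium, Y→Medium, Z→Heavy; Echo's induced payoffs 9, 2, 7, 11; outcome (Heavy, Z), payoffs (10, 11).
Echo gets 11 moving first and 9 moving second, so Echo prefers to move first.

first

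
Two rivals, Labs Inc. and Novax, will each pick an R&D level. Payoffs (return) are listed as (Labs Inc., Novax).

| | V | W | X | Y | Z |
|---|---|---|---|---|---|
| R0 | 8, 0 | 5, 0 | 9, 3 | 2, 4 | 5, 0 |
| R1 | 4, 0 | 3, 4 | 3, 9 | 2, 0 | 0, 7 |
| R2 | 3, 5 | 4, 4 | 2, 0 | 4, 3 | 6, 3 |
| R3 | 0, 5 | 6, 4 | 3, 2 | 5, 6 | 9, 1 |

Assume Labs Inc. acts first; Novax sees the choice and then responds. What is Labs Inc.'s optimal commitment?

Novax best-responds to each possible Labs Inc. move:
- R0: BR = Y, leader payoff 2.
- R1: BR = X, leader payoff 3.
- R2: BR = V, leader payoff 3.
- R3: BR = Y, leader payoff 5.
Among 2, 3, 3, 5, the best is 5 at R3. Subgame-perfect outcome: (R3, Y) with payoffs (5, 6).

R3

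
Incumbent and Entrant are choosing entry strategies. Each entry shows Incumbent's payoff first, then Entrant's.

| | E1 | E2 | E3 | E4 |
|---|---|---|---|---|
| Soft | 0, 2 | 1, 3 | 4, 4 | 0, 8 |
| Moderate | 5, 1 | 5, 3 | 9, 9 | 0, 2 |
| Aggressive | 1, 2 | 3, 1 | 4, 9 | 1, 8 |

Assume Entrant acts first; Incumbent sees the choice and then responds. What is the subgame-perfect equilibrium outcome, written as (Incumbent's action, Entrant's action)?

Work backward from Incumbent's decision.
- E1 → Incumbent plays Moderate (best of 0, 5, 1); Entrant gets 1.
- E2 → Incumbent plays Moderate (best of 1, 5, 3); Entrant gets 3.
- E3 → Incumbent plays Moderate (best of 4, 9, 4); Entrant gets 9.
- E4 → Incumbent plays Aggressive (best of 0, 0, 1); Entrant gets 8.
Maximizing over 1, 3, 9, 8, Entrant chooses E3. Subgame-perfect outcome: (Moderate, E3) with payoffs (9, 9).

(Moderate, E3)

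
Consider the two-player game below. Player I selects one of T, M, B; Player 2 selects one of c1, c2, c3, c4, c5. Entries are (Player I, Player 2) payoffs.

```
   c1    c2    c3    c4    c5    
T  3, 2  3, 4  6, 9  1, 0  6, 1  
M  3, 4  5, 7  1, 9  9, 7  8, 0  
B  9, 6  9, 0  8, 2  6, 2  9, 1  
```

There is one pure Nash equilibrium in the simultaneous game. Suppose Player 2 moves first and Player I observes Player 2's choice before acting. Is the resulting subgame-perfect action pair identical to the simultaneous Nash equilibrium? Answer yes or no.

no

Solve by backward induction (Player 2 leads).
- c1: BR = B, leader payoff 6.
- c2: BR = B, leader payoff 0.
- c3: BR = B, leader payoff 2.
- c4: BR = M, leader payoff 7.
- c5: BR = B, leader payoff 1.
Among 6, 0, 2, 7, 1, the best is 7 at c4. Subgame-perfect outcome: (M, c4) with payoffs (9, 7).
For the simultaneous game, intersect best replies.
Player I's best replies: c1→B; c2→B; c3→B; c4→M; c5→B.
Player 2's best replies: T→c3; M→c3; B→c1.
Only (B, c1) has each player best-responding; Nash payoffs (9, 6).
Sequential outcome (M, c4) differs from the Nash profile (B, c1).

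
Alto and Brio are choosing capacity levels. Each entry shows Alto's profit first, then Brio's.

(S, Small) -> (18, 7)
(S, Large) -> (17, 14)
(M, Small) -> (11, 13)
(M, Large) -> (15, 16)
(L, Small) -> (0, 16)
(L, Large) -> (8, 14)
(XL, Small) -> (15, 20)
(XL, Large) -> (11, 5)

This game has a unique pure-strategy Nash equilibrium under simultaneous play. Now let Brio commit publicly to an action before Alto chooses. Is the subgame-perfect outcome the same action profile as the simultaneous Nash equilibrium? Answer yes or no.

Alto best-responds to each possible Brio move:
- Small → Alto plays S (best of 18, 11, 0, 15); Brio gets 7.
- Large → Alto plays S (best of 17, 15, 8, 11); Brio gets 14.
Maximizing over 7, 14, Brio chooses Large. Subgame-perfect outcome: (S, Large) with payoffs (17, 14).
Now find the simultaneous Nash equilibrium.
Alto's best replies: Small→S; Large→S.
Brio's best replies: S→Large; M→Large; L→Small; XL→Small.
Only (S, Large) has each player best-responding; Nash payoffs (17, 14).
Sequential outcome (S, Large) coincides with the Nash profile (S, Large).

yes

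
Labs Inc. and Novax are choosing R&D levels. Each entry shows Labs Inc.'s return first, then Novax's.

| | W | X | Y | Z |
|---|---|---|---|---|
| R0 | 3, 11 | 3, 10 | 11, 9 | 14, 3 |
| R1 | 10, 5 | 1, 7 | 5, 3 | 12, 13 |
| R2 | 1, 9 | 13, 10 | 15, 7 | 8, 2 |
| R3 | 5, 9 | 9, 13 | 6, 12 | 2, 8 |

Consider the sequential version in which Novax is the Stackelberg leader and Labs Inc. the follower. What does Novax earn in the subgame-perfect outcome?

Backward induction with Novax moving first.
- W: Labs Inc. compares 3, 10, 1, 5 and picks R1; Novax would get 5.
- X: Labs Inc. compares 3, 1, 13, 9 and picks R2; Novax would get 10.
- Y: Labs Inc. compares 11, 5, 15, 6 and picks R2; Novax would get 7.
- Z: Labs Inc. compares 14, 12, 8, 2 and picks R0; Novax would get 3.
Maximizing over 5, 10, 7, 3, Novax chooses X. Subgame-perfect outcome: (R2, X) with payoffs (13, 10).

10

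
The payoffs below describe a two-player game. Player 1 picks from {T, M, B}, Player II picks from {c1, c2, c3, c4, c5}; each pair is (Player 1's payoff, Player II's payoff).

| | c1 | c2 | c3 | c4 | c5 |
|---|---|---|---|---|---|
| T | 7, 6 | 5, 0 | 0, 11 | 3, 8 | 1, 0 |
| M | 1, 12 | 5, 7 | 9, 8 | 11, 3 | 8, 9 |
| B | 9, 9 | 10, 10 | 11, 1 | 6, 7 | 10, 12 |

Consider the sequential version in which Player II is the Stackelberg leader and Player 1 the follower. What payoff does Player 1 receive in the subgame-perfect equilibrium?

10

Solve by backward induction (Player II leads).
- c1 → Player 1 plays B (best of 7, 1, 9); Player II gets 9.
- c2 → Player 1 plays B (best of 5, 5, 10); Player II gets 10.
- c3 → Player 1 plays B (best of 0, 9, 11); Player II gets 1.
- c4 → Player 1 plays M (best of 3, 11, 6); Player II gets 3.
- c5 → Player 1 plays B (best of 1, 8, 10); Player II gets 12.
Among 9, 10, 1, 3, 12, the best is 12 at c5. Subgame-perfect outcome: (B, c5) with payoffs (10, 12).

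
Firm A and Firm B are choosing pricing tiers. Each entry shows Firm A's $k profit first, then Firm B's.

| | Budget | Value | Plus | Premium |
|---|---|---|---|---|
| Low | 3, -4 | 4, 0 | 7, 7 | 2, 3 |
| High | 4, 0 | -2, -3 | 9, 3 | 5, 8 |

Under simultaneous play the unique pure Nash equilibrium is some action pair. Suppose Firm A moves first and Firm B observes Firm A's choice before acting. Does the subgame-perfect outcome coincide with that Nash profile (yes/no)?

Work backward from Firm B's decision.
- Low → Firm B plays Plus (best of -4, 0, 7, 3); Firm A gets 7.
- High → Firm B plays Premium (best of 0, -3, 3, 8); Firm A gets 5.
Among 7, 5, the best is 7 at Low. Subgame-perfect outcome: (Low, Plus) with payoffs (7, 7).
For the simultaneous game, intersect best replies.
Firm A's best replies: Budget→High; Value→Low; Plus→High; Premium→High.
Firm B's best replies: Low→Plus; High→Premium.
The unique mutual best reply is (High, Premium), giving (5, 8).
Sequential outcome (Low, Plus) differs from the Nash profile (High, Premium).

no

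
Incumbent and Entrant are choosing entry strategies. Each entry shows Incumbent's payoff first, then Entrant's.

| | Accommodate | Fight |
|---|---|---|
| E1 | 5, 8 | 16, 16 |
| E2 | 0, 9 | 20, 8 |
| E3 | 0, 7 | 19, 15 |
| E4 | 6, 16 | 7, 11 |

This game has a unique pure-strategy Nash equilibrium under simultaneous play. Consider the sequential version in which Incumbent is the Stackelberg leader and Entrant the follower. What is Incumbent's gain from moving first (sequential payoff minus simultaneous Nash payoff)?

Work backward from Entrant's decision.
- E1 → Entrant plays Fight (best of 8, 16); Incumbent gets 16.
- E2 → Entrant plays Accommodate (best of 9, 8); Incumbent gets 0.
- E3 → Entrant plays Fight (best of 7, 15); Incumbent gets 19.
- E4 → Entrant plays Accommodate (best of 16, 11); Incumbent gets 6.
Among 16, 0, 19, 6, the best is 19 at E3. Subgame-perfect outcome: (E3, Fight) with payoffs (19, 15).
Now find the simultaneous Nash equilibrium.
Incumbent's best replies: Accommodate→E4; Fight→E2.
Entrant's best replies: E1→Fight; E2→Accommodate; E3→Fight; E4→Accommodate.
The unique mutual best reply is (E4, Accommodate), giving (6, 16).
Incumbent's commitment gain: 19 − 6 = 13.

13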